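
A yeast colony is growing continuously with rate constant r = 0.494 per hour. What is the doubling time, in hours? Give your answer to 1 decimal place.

doubling time = ln(2) / |r| = 0.69315 / 0.494

doubling time ≈ 1.4 hours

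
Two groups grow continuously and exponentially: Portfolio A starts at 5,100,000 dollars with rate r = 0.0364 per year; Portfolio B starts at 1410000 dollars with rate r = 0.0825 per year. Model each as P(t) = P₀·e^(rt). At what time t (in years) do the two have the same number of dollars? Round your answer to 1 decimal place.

t ≈ 27.9 years

5100000·e^(0.0364t) = 1410000·e^(0.0825t)
5100000/1410000 = e^((0.0825 − 0.0364)t) → ln(3.61702) = 0.0461·t
t = 1.28565 / 0.0461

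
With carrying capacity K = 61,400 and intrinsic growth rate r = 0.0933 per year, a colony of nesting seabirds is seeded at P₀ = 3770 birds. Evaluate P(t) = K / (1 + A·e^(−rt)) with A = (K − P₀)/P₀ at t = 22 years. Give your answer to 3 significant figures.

≈ 20,700 birds

A = (61400 − 3770)/3770 = 15.28647
P(22) = 61400 / (1 + 15.28647·e^(−0.0933·22)) = 61400 / (1 + 15.28647·0.128401)
= 61400 / 2.96279 ≈ 20723.69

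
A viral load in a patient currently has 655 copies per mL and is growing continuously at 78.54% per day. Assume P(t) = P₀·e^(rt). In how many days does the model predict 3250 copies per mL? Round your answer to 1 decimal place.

t ≈ 2.0 days

3250 = 655 · e^(0.7854·t)
t = ln(3250/655) / 0.7854 = ln(4.96183) / 0.7854 = 1.60178 / 0.7854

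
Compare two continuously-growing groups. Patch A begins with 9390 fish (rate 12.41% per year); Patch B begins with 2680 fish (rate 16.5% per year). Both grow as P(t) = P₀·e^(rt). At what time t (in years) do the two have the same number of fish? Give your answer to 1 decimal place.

9390·e^(0.1241t) = 2680·e^(0.165t)
9390/2680 = e^((0.165 − 0.1241)t) → ln(3.50373) = 0.0409·t
t = 1.25383 / 0.0409

t ≈ 30.7 years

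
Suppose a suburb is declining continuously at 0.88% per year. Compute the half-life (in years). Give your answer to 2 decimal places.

half-life = ln(2) / |r| = 0.69315 / 0.0088

half-life ≈ 78.77 years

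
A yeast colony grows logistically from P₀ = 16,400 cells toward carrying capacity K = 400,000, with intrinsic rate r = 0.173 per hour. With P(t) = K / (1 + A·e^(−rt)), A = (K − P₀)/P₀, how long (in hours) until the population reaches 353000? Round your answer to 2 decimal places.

t ≈ 29.88 hours

A = (400000 − 16400)/16400 = 23.39024
353000 = 400000/(1 + 23.39024·e^(−0.173t)) → 1 + 23.39024·e^(−0.173t) = 1.13314
e^(−0.173t) = 0.005692 → t = ln(175.67566)/0.173 = 5.16864/0.173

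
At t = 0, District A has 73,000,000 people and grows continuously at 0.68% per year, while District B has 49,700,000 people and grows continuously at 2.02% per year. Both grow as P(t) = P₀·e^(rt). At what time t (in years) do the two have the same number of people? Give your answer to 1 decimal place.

t ≈ 28.7 years

73000000·e^(0.0068t) = 49700000·e^(0.0202t)
73000000/49700000 = e^((0.0202 − 0.0068)t) → ln(1.46881) = 0.0134·t
t = 0.38445 / 0.0134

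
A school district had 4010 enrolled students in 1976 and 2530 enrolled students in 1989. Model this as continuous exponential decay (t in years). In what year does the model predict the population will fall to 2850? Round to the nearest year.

r = ln(2530/4010) / 13 = -0.46057/13 ≈ -0.035429 per year
t = ln(2850/4010) / r = -0.34147/-0.035429 ≈ 9.64 years after 1976

year 1986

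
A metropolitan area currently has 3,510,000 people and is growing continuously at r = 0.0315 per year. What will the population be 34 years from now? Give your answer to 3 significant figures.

≈ 10,200,000 people

P(34) = 3510000 · e^(0.0315·34) = 3510000 · e^(1.071)
= 3510000 · 2.9183 ≈ 10243220.15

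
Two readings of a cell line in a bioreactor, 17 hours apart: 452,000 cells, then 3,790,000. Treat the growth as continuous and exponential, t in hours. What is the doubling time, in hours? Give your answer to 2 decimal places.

doubling time ≈ 5.54 hours

r = ln(3790000/452000) / 17 = ln(8.38496) / 17 ≈ 0.125085 per hour
doubling time = ln 2 / |r| = 0.69315 / 0.125085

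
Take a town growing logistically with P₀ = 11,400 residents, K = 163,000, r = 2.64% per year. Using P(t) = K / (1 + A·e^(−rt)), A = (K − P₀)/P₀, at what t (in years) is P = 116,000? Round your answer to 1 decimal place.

t ≈ 132.2 years

A = (163000 − 11400)/11400 = 13.29825
116000 = 163000/(1 + 13.29825·e^(−0.0264t)) → 1 + 13.29825·e^(−0.0264t) = 1.40517
e^(−0.0264t) = 0.030468 → t = ln(32.8212)/0.0264 = 3.49107/0.0264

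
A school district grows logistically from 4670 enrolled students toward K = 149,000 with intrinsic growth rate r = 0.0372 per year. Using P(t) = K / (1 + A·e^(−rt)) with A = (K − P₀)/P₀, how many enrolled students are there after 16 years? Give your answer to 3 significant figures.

≈ 8,260 enrolled students

A = (149000 − 4670)/4670 = 30.90578
P(16) = 149000 / (1 + 30.90578·e^(−0.0372·16)) = 149000 / (1 + 30.90578·0.551452)
= 149000 / 18.04306 ≈ 8258.02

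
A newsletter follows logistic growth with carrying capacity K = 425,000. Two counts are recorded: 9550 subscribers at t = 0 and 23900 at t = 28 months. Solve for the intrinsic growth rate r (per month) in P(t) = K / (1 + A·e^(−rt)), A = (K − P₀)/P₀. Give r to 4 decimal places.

r ≈ 0.0340 per month

A = (425000 − 9550)/9550 = 43.50262
23900 = 425000/(1 + 43.50262·e^(−r·28)) → e^(−28r) = (17.78243 − 1)/43.50262 = 0.38578
r = −ln(0.38578)/28 = 0.95249/28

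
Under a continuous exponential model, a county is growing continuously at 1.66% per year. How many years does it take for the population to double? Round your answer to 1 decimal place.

doubling time = ln(2) / |r| = 0.69315 / 0.0166

doubling time ≈ 41.8 years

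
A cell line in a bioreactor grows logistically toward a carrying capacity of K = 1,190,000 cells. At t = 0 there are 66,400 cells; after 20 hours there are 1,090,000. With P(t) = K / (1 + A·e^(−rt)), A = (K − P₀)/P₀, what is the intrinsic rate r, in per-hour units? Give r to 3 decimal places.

A = (1190000 − 66400)/66400 = 16.92169
1090000 = 1190000/(1 + 16.92169·e^(−r·20)) → e^(−20r) = (1.09174 − 1)/16.92169 = 0.005422
r = −ln(0.005422)/20 = 5.21736/20

r ≈ 0.261 per hour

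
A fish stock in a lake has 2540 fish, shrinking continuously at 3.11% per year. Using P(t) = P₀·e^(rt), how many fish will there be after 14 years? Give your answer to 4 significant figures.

≈ 1,643 fish

P(14) = 2540 · e^(-0.0311·14) = 2540 · e^(-0.4354)
= 2540 · 0.64701 ≈ 1643.39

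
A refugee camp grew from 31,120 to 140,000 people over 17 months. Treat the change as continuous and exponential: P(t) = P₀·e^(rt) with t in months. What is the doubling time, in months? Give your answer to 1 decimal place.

r = ln(140000/31120) / 17 = ln(4.49871) / 17 ≈ 0.088458 per month
doubling time = ln 2 / |r| = 0.69315 / 0.088458

doubling time ≈ 7.8 months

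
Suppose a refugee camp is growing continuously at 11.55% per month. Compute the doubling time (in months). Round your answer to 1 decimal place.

doubling time ≈ 6.0 months

doubling time = ln(2) / |r| = 0.69315 / 0.1155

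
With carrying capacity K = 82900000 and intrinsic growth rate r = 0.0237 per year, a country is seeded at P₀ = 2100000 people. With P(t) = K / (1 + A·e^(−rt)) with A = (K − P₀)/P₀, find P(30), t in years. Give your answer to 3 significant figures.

A = (82900000 − 2100000)/2100000 = 38.47619
P(30) = 82900000 / (1 + 38.47619·e^(−0.0237·30)) = 82900000 / (1 + 38.47619·0.491153)
= 82900000 / 19.89769 ≈ 4166313.06

≈ 4,170,000 people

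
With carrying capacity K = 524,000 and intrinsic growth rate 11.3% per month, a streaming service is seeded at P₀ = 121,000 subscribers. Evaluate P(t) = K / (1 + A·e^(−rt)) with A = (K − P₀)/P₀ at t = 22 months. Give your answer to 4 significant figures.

A = (524000 − 121000)/121000 = 3.33058
P(22) = 524000 / (1 + 3.33058·e^(−0.113·22)) = 524000 / (1 + 3.33058·0.083242)
= 524000 / 1.27724 ≈ 410258.04

≈ 410,300 subscribers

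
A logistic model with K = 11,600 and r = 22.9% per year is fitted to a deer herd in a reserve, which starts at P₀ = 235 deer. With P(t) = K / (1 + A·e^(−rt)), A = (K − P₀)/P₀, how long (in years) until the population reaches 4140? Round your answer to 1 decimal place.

A = (11600 − 235)/235 = 48.3617
4140 = 11600/(1 + 48.3617·e^(−0.229t)) → 1 + 48.3617·e^(−0.229t) = 2.80193
e^(−0.229t) = 0.037259 → t = ln(26.8388)/0.229 = 3.28985/0.229

t ≈ 14.4 years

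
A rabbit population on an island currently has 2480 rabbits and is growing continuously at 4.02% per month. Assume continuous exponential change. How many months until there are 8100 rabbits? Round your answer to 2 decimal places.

8100 = 2480 · e^(0.0402·t)
t = ln(8100/2480) / 0.0402 = ln(3.26613) / 0.0402 = 1.18361 / 0.0402

t ≈ 29.44 months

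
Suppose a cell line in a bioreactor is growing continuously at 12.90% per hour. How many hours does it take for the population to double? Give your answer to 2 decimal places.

doubling time ≈ 5.37 hours

doubling time = ln(2) / |r| = 0.69315 / 0.129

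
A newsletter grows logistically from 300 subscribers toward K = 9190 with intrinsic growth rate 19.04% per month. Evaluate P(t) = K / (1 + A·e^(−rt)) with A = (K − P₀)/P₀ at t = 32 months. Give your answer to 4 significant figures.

≈ 8,613 subscribers

A = (9190 − 300)/300 = 29.63333
P(32) = 9190 / (1 + 29.63333·e^(−0.1904·32)) = 9190 / (1 + 29.63333·0.002259)
= 9190 / 1.06694 ≈ 8613.39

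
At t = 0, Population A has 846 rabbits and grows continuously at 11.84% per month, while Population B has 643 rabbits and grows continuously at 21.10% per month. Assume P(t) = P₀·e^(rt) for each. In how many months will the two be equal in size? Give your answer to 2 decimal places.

846·e^(0.1184t) = 643·e^(0.211t)
846/643 = e^((0.211 − 0.1184)t) → ln(1.31571) = 0.0926·t
t = 0.27437 / 0.0926

t ≈ 2.96 months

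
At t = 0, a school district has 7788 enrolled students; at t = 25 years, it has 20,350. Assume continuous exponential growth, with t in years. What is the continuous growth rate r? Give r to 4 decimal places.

20350 = 7788 · e^(r·25)
e^(25r) = 20350/7788 = 2.61299
r = ln(2.61299) / 25 = 0.9605 / 25

r ≈ 0.0384 per year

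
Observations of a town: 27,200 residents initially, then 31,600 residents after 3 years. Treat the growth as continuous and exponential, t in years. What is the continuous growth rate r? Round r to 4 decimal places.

r ≈ 0.0500 per year

31600 = 27200 · e^(r·3)
e^(3r) = 31600/27200 = 1.16176
r = ln(1.16176) / 3 = 0.14994 / 3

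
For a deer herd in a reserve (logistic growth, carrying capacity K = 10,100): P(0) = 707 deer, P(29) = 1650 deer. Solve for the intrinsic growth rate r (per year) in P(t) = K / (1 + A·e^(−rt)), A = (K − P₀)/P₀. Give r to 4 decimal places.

r ≈ 0.0329 per year

A = (10100 − 707)/707 = 13.28571
1650 = 10100/(1 + 13.28571·e^(−r·29)) → e^(−29r) = (6.12121 − 1)/13.28571 = 0.385468
r = −ln(0.385468)/29 = 0.9533/29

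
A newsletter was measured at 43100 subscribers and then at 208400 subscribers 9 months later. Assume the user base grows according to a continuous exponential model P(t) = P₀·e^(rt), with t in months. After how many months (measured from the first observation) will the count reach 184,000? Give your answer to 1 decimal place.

t ≈ 8.3 months

r = ln(208400/43100) / 9 ≈ 0.175104 per month
t = ln(184000/43100) / r = 1.45141 / 0.175104 ≈ 8.289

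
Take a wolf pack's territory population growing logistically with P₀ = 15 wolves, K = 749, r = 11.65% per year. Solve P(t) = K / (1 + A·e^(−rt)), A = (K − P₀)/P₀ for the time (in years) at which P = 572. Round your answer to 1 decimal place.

A = (749 − 15)/15 = 48.93333
572 = 749/(1 + 48.93333·e^(−0.1165t)) → 1 + 48.93333·e^(−0.1165t) = 1.30944
e^(−0.1165t) = 0.006324 → t = ln(158.13484)/0.1165 = 5.06345/0.1165

t ≈ 43.5 years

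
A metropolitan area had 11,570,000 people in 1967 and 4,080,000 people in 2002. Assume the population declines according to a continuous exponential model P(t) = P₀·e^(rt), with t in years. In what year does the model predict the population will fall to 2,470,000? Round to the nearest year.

year 2019

r = ln(4080000/11570000) / 35 = -1.04232/35 ≈ -0.029781 per year
t = ln(2470000/11570000) / r = -1.5442/-0.029781 ≈ 51.85 years after 1967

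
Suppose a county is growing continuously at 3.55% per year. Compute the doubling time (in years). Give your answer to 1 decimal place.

doubling time = ln(2) / |r| = 0.69315 / 0.0355

doubling time ≈ 19.5 years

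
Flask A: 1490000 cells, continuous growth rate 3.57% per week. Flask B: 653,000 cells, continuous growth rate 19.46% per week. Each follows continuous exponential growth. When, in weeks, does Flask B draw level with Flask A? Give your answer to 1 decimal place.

1490000·e^(0.0357t) = 653000·e^(0.1946t)
1490000/653000 = e^((0.1946 − 0.0357)t) → ln(2.28178) = 0.1589·t
t = 0.82495 / 0.1589

t ≈ 5.2 weeks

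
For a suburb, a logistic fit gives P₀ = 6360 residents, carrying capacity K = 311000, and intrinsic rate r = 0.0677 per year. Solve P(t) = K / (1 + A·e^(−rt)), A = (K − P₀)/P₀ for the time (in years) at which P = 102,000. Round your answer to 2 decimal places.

t ≈ 46.55 years

A = (311000 − 6360)/6360 = 47.89937
102000 = 311000/(1 + 47.89937·e^(−0.0677t)) → 1 + 47.89937·e^(−0.0677t) = 3.04902
e^(−0.0677t) = 0.042778 → t = ln(23.37673)/0.0677 = 3.15174/0.0677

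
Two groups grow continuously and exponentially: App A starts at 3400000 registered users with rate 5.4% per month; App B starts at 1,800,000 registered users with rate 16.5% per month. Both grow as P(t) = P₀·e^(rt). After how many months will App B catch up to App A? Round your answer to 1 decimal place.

3400000·e^(0.054t) = 1800000·e^(0.165t)
3400000/1800000 = e^((0.165 − 0.054)t) → ln(1.88889) = 0.111·t
t = 0.63599 / 0.111

t ≈ 5.7 months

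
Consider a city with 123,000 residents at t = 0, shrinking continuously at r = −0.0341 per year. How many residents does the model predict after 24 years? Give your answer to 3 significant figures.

≈ 54,300 residents

P(24) = 123000 · e^(-0.0341·24) = 123000 · e^(-0.8184)
= 123000 · 0.44114 ≈ 54259.84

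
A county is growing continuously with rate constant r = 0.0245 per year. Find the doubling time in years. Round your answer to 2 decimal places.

doubling time = ln(2) / |r| = 0.69315 / 0.0245

doubling time ≈ 28.29 years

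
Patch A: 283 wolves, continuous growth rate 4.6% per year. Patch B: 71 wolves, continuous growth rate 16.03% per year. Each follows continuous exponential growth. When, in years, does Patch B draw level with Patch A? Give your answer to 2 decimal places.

283·e^(0.046t) = 71·e^(0.1603t)
283/71 = e^((0.1603 − 0.046)t) → ln(3.98592) = 0.1143·t
t = 1.38277 / 0.1143

t ≈ 12.10 years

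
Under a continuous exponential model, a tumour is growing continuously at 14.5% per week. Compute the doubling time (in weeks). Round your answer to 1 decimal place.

doubling time ≈ 4.8 weeks

doubling time = ln(2) / |r| = 0.69315 / 0.145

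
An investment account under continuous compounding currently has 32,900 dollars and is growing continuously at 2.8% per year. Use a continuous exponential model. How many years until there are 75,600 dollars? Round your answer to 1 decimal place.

t ≈ 29.7 years

75600 = 32900 · e^(0.028·t)
t = ln(75600/32900) / 0.028 = ln(2.29787) / 0.028 = 0.83198 / 0.028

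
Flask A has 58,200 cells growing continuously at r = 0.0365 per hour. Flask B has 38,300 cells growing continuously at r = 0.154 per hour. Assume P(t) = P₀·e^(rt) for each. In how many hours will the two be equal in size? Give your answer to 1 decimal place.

58200·e^(0.0365t) = 38300·e^(0.154t)
58200/38300 = e^((0.154 − 0.0365)t) → ln(1.51958) = 0.1175·t
t = 0.41844 / 0.1175

t ≈ 3.6 hours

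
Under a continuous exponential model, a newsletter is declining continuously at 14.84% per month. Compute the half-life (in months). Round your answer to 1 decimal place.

half-life ≈ 4.7 months

half-life = ln(2) / |r| = 0.69315 / 0.1484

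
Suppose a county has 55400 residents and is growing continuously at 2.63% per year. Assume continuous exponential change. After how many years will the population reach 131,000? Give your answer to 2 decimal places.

131000 = 55400 · e^(0.0263·t)
t = ln(131000/55400) / 0.0263 = ln(2.36462) / 0.0263 = 0.86062 / 0.0263

t ≈ 32.72 years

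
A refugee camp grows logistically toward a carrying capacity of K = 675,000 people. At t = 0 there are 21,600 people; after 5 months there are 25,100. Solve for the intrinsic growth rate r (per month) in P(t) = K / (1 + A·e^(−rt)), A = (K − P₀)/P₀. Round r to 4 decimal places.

A = (675000 − 21600)/21600 = 30.25
25100 = 675000/(1 + 30.25·e^(−r·5)) → e^(−5r) = (26.89243 − 1)/30.25 = 0.855948
r = −ln(0.855948)/5 = 0.15555/5

r ≈ 0.0311 per month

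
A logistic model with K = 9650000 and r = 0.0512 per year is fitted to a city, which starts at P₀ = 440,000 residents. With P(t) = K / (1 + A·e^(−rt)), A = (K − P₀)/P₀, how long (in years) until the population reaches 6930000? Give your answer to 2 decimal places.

A = (9650000 − 440000)/440000 = 20.93182
6930000 = 9650000/(1 + 20.93182·e^(−0.0512t)) → 1 + 20.93182·e^(−0.0512t) = 1.3925
e^(−0.0512t) = 0.018751 → t = ln(53.32996)/0.0512 = 3.9765/0.0512

t ≈ 77.67 years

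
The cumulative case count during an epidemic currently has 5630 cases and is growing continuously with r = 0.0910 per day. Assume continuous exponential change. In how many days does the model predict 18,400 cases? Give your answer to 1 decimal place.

t ≈ 13.0 days

18400 = 5630 · e^(0.091·t)
t = ln(18400/5630) / 0.091 = ln(3.26821) / 0.091 = 1.18424 / 0.091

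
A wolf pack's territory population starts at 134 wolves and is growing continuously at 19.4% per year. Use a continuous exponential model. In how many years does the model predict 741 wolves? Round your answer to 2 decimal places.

741 = 134 · e^(0.194·t)
t = ln(741/134) / 0.194 = ln(5.52985) / 0.194 = 1.71016 / 0.194

t ≈ 8.82 years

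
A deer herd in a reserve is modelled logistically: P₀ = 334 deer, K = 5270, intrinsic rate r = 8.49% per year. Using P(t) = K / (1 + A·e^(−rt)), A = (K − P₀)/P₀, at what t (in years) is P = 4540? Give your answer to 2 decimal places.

A = (5270 − 334)/334 = 14.77844
4540 = 5270/(1 + 14.77844·e^(−0.0849t)) → 1 + 14.77844·e^(−0.0849t) = 1.16079
e^(−0.0849t) = 0.01088 → t = ln(91.90977)/0.0849 = 4.52081/0.0849

t ≈ 53.25 years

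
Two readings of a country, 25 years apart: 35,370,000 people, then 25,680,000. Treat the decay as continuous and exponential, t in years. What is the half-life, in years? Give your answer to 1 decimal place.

half-life ≈ 54.1 years

r = ln(25680000/35370000) / 25 = ln(0.72604) / 25 ≈ -0.012806 per year
half-life = ln 2 / |r| = 0.69315 / 0.012806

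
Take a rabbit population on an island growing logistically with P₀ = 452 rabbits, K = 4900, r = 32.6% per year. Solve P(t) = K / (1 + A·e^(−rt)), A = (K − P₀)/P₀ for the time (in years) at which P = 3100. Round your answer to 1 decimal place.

A = (4900 − 452)/452 = 9.84071
3100 = 4900/(1 + 9.84071·e^(−0.326t)) → 1 + 9.84071·e^(−0.326t) = 1.58065
e^(−0.326t) = 0.059004 → t = ln(16.94789)/0.326 = 2.83014/0.326

t ≈ 8.7 years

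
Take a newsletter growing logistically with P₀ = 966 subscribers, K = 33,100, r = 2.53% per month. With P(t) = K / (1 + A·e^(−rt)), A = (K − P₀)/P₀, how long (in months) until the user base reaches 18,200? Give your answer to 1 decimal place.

t ≈ 146.4 months

A = (33100 − 966)/966 = 33.26501
18200 = 33100/(1 + 33.26501·e^(−0.0253t)) → 1 + 33.26501·e^(−0.0253t) = 1.81868
e^(−0.0253t) = 0.024611 → t = ln(40.63243)/0.0253 = 3.70457/0.0253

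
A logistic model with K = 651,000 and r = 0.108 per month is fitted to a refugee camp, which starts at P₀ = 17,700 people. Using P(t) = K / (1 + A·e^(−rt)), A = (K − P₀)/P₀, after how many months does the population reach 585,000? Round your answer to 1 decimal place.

A = (651000 − 17700)/17700 = 35.77966
585000 = 651000/(1 + 35.77966·e^(−0.108t)) → 1 + 35.77966·e^(−0.108t) = 1.11282
e^(−0.108t) = 0.003153 → t = ln(317.1379)/0.108 = 5.75934/0.108

t ≈ 53.3 months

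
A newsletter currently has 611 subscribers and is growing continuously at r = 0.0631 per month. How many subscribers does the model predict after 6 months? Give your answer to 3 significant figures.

P(6) = 611 · e^(0.0631·6) = 611 · e^(0.3786)
= 611 · 1.46024 ≈ 892.21

≈ 892 subscribers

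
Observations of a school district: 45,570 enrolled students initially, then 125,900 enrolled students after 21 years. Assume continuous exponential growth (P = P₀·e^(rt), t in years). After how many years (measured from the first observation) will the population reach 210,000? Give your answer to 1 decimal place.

r = ln(125900/45570) / 21 ≈ 0.048392 per year
t = ln(210000/45570) / r = 1.52786 / 0.048392 ≈ 31.572

t ≈ 31.6 years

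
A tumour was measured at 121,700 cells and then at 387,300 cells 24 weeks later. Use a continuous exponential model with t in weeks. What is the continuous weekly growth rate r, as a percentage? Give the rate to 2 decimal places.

387300 = 121700 · e^(r·24)
e^(24r) = 387300/121700 = 3.18242
r = ln(3.18242) / 24 = 1.15764 / 24

r ≈ 4.82% per week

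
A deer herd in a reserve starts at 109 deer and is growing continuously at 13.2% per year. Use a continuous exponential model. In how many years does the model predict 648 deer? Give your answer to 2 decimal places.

648 = 109 · e^(0.132·t)
t = ln(648/109) / 0.132 = ln(5.94495) / 0.132 = 1.78254 / 0.132

t ≈ 13.50 years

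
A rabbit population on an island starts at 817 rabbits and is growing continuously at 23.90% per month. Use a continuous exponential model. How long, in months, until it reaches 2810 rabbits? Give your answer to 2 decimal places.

2810 = 817 · e^(0.239·t)
t = ln(2810/817) / 0.239 = ln(3.43941) / 0.239 = 1.2353 / 0.239

t ≈ 5.17 months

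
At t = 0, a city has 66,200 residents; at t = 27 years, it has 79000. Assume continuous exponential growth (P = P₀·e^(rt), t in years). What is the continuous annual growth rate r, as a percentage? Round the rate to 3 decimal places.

79000 = 66200 · e^(r·27)
e^(27r) = 79000/66200 = 1.19335
r = ln(1.19335) / 27 = 0.17677 / 27

r ≈ 0.655% per year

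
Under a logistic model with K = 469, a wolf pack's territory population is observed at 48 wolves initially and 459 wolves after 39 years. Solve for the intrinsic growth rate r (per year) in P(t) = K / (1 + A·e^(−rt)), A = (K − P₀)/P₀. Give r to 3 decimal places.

A = (469 − 48)/48 = 8.77083
459 = 469/(1 + 8.77083·e^(−r·39)) → e^(−39r) = (1.02179 − 1)/8.77083 = 0.002484
r = −ln(0.002484)/39 = 5.9979/39

r ≈ 0.154 per year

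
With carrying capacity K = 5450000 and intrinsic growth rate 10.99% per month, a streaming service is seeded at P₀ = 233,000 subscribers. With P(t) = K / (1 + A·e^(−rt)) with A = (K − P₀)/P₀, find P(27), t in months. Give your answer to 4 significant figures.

A = (5450000 − 233000)/233000 = 22.39056
P(27) = 5450000 / (1 + 22.39056·e^(−0.1099·27)) = 5450000 / (1 + 22.39056·0.051442)
= 5450000 / 2.15182 ≈ 2532745.08

≈ 2,533,000 subscribers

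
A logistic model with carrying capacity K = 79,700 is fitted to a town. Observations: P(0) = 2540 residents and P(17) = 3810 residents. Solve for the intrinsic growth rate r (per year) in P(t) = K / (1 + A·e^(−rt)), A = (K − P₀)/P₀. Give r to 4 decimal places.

A = (79700 − 2540)/2540 = 30.37795
3810 = 79700/(1 + 30.37795·e^(−r·17)) → e^(−17r) = (20.91864 − 1)/30.37795 = 0.655694
r = −ln(0.655694)/17 = 0.42206/17

r ≈ 0.0248 per year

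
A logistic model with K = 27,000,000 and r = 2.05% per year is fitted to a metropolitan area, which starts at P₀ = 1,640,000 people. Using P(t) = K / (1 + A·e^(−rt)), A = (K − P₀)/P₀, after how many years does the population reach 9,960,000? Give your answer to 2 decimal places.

A = (27000000 − 1640000)/1640000 = 15.46341
9960000 = 27000000/(1 + 15.46341·e^(−0.0205t)) → 1 + 15.46341·e^(−0.0205t) = 2.71084
e^(−0.0205t) = 0.110638 → t = ln(9.03847)/0.0205 = 2.20149/0.0205

t ≈ 107.39 years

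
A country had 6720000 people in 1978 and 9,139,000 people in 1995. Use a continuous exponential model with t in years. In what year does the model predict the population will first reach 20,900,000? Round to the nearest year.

r = ln(9139000/6720000) / 17 = 0.30746/17 ≈ 0.018086 per year
t = ln(20900000/6720000) / r = 1.13466/0.018086 ≈ 62.74 years after 1978

year 2041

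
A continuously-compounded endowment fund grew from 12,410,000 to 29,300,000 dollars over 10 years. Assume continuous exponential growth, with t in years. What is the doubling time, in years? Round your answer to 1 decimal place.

r = ln(29300000/12410000) / 10 = ln(2.361) / 10 ≈ 0.085908 per year
doubling time = ln 2 / |r| = 0.69315 / 0.085908

doubling time ≈ 8.1 years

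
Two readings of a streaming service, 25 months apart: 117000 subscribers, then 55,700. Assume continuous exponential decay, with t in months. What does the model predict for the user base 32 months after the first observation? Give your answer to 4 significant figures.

≈ 45,250 subscribers

r = ln(55700/117000) / 25 ≈ -0.029688 per month
P(32) = 117000 · e^(-0.029688·32) = 117000 · 0.38674 ≈ 45248.34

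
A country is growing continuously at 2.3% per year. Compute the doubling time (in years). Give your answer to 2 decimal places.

doubling time ≈ 30.14 years

doubling time = ln(2) / |r| = 0.69315 / 0.023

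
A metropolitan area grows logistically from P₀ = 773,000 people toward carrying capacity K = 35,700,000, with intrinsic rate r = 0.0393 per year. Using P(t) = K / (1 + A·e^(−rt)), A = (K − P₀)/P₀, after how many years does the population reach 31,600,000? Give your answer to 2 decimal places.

t ≈ 148.93 years

A = (35700000 − 773000)/773000 = 45.1837
31600000 = 35700000/(1 + 45.1837·e^(−0.0393t)) → 1 + 45.1837·e^(−0.0393t) = 1.12975
e^(−0.0393t) = 0.002872 → t = ln(348.2451)/0.0393 = 5.85291/0.0393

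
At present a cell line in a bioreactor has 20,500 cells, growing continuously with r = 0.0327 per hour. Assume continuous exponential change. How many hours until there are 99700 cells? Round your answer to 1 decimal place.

99700 = 20500 · e^(0.0327·t)
t = ln(99700/20500) / 0.0327 = ln(4.86341) / 0.0327 = 1.58174 / 0.0327

t ≈ 48.4 hours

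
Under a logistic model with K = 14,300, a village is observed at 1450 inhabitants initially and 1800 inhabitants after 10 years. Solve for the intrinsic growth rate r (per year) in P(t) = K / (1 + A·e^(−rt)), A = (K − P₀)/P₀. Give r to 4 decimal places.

A = (14300 − 1450)/1450 = 8.86207
1800 = 14300/(1 + 8.86207·e^(−r·10)) → e^(−10r) = (7.94444 − 1)/8.86207 = 0.783614
r = −ln(0.783614)/10 = 0.24384/10

r ≈ 0.0244 per year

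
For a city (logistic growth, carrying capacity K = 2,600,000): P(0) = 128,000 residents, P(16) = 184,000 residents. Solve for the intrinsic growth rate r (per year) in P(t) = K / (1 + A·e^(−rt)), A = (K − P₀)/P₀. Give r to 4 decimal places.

r ≈ 0.0241 per year

A = (2600000 − 128000)/128000 = 19.3125
184000 = 2600000/(1 + 19.3125·e^(−r·16)) → e^(−16r) = (14.13043 − 1)/19.3125 = 0.679893
r = −ln(0.679893)/16 = 0.38582/16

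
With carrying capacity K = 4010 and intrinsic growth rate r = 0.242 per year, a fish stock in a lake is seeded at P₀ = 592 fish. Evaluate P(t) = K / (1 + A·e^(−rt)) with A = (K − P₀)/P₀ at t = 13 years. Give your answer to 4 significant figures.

≈ 3,212 fish

A = (4010 − 592)/592 = 5.77365
P(13) = 4010 / (1 + 5.77365·e^(−0.242·13)) = 4010 / (1 + 5.77365·0.043024)
= 4010 / 1.2484 ≈ 3212.1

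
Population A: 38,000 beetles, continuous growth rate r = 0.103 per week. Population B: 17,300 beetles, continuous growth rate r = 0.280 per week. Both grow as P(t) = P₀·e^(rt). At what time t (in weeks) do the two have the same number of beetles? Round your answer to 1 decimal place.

38000·e^(0.103t) = 17300·e^(0.28t)
38000/17300 = e^((0.28 − 0.103)t) → ln(2.19653) = 0.177·t
t = 0.78688 / 0.177

t ≈ 4.4 weeks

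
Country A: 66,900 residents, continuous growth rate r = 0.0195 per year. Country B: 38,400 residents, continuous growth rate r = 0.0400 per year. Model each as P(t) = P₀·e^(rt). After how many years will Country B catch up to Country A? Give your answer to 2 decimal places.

66900·e^(0.0195t) = 38400·e^(0.04t)
66900/38400 = e^((0.04 − 0.0195)t) → ln(1.74219) = 0.0205·t
t = 0.55514 / 0.0205

t ≈ 27.08 years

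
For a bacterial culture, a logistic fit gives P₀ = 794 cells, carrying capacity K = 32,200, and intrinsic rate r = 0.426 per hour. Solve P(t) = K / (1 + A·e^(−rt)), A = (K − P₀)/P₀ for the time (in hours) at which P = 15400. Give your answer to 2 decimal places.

A = (32200 − 794)/794 = 39.55416
15400 = 32200/(1 + 39.55416·e^(−0.426t)) → 1 + 39.55416·e^(−0.426t) = 2.09091
e^(−0.426t) = 0.02758 → t = ln(36.25798)/0.426 = 3.59066/0.426

t ≈ 8.43 hours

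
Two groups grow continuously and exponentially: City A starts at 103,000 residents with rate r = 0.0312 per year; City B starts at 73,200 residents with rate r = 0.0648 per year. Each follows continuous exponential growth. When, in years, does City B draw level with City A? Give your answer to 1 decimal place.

t ≈ 10.2 years

103000·e^(0.0312t) = 73200·e^(0.0648t)
103000/73200 = e^((0.0648 − 0.0312)t) → ln(1.4071) = 0.0336·t
t = 0.34153 / 0.0336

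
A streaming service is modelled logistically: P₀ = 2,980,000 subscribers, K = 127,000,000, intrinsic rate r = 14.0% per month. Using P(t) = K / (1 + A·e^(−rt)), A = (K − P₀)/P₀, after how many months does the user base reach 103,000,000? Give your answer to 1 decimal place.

t ≈ 37.0 months

A = (127000000 − 2980000)/2980000 = 41.61745
103000000 = 127000000/(1 + 41.61745·e^(−0.14t)) → 1 + 41.61745·e^(−0.14t) = 1.23301
e^(−0.14t) = 0.005599 → t = ln(178.60822)/0.14 = 5.18519/0.14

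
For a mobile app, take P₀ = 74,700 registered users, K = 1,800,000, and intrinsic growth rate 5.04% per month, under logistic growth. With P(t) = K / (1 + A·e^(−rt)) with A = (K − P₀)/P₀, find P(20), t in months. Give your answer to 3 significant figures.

≈ 191,000 registered users

A = (1800000 − 74700)/74700 = 23.09639
P(20) = 1800000 / (1 + 23.09639·e^(−0.0504·20)) = 1800000 / (1 + 23.09639·0.364948)
= 1800000 / 9.42898 ≈ 190900.76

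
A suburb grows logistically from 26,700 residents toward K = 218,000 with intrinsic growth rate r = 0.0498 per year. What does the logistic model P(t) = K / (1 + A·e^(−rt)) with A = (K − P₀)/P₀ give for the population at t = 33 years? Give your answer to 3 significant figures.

≈ 91,400 residents

A = (218000 − 26700)/26700 = 7.16479
P(33) = 218000 / (1 + 7.16479·e^(−0.0498·33)) = 218000 / (1 + 7.16479·0.193322)
= 218000 / 2.38511 ≈ 91400.41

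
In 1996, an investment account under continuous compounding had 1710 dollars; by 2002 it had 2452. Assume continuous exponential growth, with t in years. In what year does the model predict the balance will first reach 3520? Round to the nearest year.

year 2008

r = ln(2452/1710) / 6 = 0.36041/6 ≈ 0.060068 per year
t = ln(3520/1710) / r = 0.72197/0.060068 ≈ 12.02 years after 1996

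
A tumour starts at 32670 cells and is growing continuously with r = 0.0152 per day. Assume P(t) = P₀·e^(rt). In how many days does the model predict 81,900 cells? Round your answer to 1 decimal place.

t ≈ 60.5 days

81900 = 32670 · e^(0.0152·t)
t = ln(81900/32670) / 0.0152 = ln(2.50689) / 0.0152 = 0.91904 / 0.0152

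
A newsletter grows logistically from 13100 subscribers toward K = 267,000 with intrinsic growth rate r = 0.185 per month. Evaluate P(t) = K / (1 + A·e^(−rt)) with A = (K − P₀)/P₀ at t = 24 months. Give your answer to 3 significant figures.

≈ 217,000 subscribers

A = (267000 − 13100)/13100 = 19.38168
P(24) = 267000 / (1 + 19.38168·e^(−0.185·24)) = 267000 / (1 + 19.38168·0.011796)
= 267000 / 1.22863 ≈ 217316.09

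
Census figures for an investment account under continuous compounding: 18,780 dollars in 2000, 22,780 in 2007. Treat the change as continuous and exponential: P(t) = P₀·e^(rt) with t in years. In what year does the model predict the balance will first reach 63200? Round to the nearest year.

year 2044

r = ln(22780/18780) / 7 = 0.19309/7 ≈ 0.027584 per year
t = ln(63200/18780) / r = 1.21351/0.027584 ≈ 43.99 years after 2000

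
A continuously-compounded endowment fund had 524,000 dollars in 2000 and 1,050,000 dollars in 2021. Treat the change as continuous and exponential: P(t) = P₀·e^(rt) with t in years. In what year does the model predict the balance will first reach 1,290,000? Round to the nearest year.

year 2027

r = ln(1050000/524000) / 21 = 0.69505/21 ≈ 0.033098 per year
t = ln(1290000/524000) / r = 0.90091/0.033098 ≈ 27.22 years after 2000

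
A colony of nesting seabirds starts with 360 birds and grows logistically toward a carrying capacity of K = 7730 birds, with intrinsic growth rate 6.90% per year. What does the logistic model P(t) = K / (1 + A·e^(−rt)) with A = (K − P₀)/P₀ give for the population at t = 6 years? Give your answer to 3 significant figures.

A = (7730 − 360)/360 = 20.47222
P(6) = 7730 / (1 + 20.47222·e^(−0.069·6)) = 7730 / (1 + 20.47222·0.661001)
= 7730 / 14.53216 ≈ 531.92

≈ 532 birds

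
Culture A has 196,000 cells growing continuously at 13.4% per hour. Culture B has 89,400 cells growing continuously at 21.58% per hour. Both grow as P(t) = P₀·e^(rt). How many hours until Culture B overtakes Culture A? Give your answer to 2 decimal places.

196000·e^(0.134t) = 89400·e^(0.2158t)
196000/89400 = e^((0.2158 − 0.134)t) → ln(2.19239) = 0.0818·t
t = 0.78499 / 0.0818

t ≈ 9.60 hours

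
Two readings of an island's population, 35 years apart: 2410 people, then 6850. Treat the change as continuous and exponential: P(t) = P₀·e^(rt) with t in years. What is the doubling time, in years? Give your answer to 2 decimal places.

r = ln(6850/2410) / 35 = ln(2.84232) / 35 ≈ 0.029846 per year
doubling time = ln 2 / |r| = 0.69315 / 0.029846

doubling time ≈ 23.22 years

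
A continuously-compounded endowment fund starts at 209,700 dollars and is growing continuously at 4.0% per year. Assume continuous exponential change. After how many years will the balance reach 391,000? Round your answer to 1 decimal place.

t ≈ 15.6 years

391000 = 209700 · e^(0.04·t)
t = ln(391000/209700) / 0.04 = ln(1.86457) / 0.04 = 0.62303 / 0.04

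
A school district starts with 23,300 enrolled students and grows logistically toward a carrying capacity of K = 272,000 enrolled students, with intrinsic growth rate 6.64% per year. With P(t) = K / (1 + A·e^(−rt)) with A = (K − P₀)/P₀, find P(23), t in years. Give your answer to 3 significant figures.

≈ 82,000 enrolled students

A = (272000 − 23300)/23300 = 10.67382
P(23) = 272000 / (1 + 10.67382·e^(−0.0664·23)) = 272000 / (1 + 10.67382·0.217143)
= 272000 / 3.31774 ≈ 81983.44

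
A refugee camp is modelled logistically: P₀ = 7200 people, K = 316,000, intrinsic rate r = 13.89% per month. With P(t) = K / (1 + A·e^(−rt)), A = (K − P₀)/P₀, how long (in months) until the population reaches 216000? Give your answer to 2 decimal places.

A = (316000 − 7200)/7200 = 42.88889
216000 = 316000/(1 + 42.88889·e^(−0.1389t)) → 1 + 42.88889·e^(−0.1389t) = 1.46296
e^(−0.1389t) = 0.010794 → t = ln(92.64)/0.1389 = 4.52872/0.1389

t ≈ 32.60 months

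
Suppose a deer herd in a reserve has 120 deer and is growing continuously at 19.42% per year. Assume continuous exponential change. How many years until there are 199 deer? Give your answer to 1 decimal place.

t ≈ 2.6 years

199 = 120 · e^(0.1942·t)
t = ln(199/120) / 0.1942 = ln(1.65833) / 0.1942 = 0.50581 / 0.1942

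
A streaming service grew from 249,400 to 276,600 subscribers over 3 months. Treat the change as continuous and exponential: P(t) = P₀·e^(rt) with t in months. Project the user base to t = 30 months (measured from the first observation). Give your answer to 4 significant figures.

≈ 702,200 subscribers

r = ln(276600/249400) / 3 ≈ 0.034505 per month
P(30) = 249400 · e^(0.034505·30) = 249400 · 2.81551 ≈ 702188.5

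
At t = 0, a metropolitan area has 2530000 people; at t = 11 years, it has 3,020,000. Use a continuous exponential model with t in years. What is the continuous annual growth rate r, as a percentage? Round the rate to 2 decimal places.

r ≈ 1.61% per year

3020000 = 2530000 · e^(r·11)
e^(11r) = 3020000/2530000 = 1.19368
r = ln(1.19368) / 11 = 0.17704 / 11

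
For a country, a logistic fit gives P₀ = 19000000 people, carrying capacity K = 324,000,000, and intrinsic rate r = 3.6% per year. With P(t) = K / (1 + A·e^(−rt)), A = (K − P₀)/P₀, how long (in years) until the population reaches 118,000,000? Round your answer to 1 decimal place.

t ≈ 61.6 years

A = (324000000 − 19000000)/19000000 = 16.05263
118000000 = 324000000/(1 + 16.05263·e^(−0.036t)) → 1 + 16.05263·e^(−0.036t) = 2.74576
e^(−0.036t) = 0.108752 → t = ln(9.1952)/0.036 = 2.21868/0.036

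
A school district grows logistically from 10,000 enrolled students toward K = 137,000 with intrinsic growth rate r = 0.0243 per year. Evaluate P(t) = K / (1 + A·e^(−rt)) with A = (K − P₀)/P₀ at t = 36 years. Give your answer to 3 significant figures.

A = (137000 − 10000)/10000 = 12.7
P(36) = 137000 / (1 + 12.7·e^(−0.0243·36)) = 137000 / (1 + 12.7·0.416945)
= 137000 / 6.29521 ≈ 21762.59

≈ 21,800 enrolled students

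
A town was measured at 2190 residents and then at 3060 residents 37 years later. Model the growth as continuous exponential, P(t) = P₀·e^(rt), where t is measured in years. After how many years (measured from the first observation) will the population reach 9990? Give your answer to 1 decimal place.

t ≈ 167.9 years

r = ln(3060/2190) / 37 ≈ 0.009041 per year
t = ln(9990/2190) / r = 1.51768 / 0.009041 ≈ 167.869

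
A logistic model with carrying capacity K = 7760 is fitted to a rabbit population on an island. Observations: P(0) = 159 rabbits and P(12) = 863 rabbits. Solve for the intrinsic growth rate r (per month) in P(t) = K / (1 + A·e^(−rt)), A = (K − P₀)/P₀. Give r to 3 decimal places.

r ≈ 0.149 per month

A = (7760 − 159)/159 = 47.80503
863 = 7760/(1 + 47.80503·e^(−r·12)) → e^(−12r) = (8.99189 − 1)/47.80503 = 0.167177
r = −ln(0.167177)/12 = 1.7887/12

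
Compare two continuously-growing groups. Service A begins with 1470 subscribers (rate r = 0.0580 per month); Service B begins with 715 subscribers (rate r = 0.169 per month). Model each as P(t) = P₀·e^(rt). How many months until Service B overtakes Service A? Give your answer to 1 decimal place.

t ≈ 6.5 months

1470·e^(0.058t) = 715·e^(0.169t)
1470/715 = e^((0.169 − 0.058)t) → ln(2.05594) = 0.111·t
t = 0.72074 / 0.111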